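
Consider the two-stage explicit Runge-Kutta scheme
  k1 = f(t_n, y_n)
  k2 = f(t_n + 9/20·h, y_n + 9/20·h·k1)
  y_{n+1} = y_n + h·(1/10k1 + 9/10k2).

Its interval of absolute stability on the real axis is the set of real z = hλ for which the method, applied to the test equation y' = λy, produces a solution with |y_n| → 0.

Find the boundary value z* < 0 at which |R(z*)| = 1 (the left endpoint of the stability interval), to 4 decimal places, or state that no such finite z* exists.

z* = -2.4691.

Set f=λy, z=hλ:
  k1=λy_n ⇒ h·k1=z·y_n;  k2=λ(1+9/20z)y_n ⇒ h·k2=z(1+9/20z)y_n
  y_{n+1}/y_n = 1 + 1/10z + 9/10z(1+9/20z) = 1 + z + 81/200z²
  ⇒ R(z) = 1 + z + 81/200z².

Need |R(x)|<1, x<0.
x=-0.86: |R|=0.4395
R=1: x+81/200x²=0 ⇒ x=−200/81=-2.4691; min R=1−1/(4·81/200)=0.3827>−1
Confirm numerically:
  x=-2.302: |R|=0.84418 <1
  x=-1.699: |R|=0.47007 <1
  x=-1.291: |R|=0.38401 <1
  x=-2.857: |R|=1.44879 >1
  x=-2.570: |R|=1.10498 >1
So |R|<1 on (-2.4691, 0).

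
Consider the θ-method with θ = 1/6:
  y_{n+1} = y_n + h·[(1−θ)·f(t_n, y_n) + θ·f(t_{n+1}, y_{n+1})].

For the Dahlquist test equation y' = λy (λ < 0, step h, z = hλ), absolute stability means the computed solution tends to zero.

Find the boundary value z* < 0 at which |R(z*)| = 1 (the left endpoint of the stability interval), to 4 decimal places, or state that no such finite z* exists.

left endpoint -3.0000.

Test eqn y'=λy, z=hλ:
  y_{n+1} = y_n + z·[5/6·y_n + 1/6·y_{n+1}] ⇒ (1 − 1/6z)y_{n+1} = (1 + 5/6z)y_n
  Hence R(z) = (1 + 5/6z)/(1 − 1/6z).

Find x<0 with |R(x)|<1.
x=-1.61: |R|=0.2694
R=−1: 1+5/6x = −1+1/6x ⇒ -2/3x=2 ⇒ x=2/(-2/3)=-3.0000
Confirm numerically:
  x=-2.963: |R|=0.98349 <1
  x=-2.578: |R|=0.80322 <1
  x=-2.450: |R|=0.73964 <1
  x=-1.749: |R|=0.35424 <1
  x=-3.512: |R|=1.21531 >1
  x=-3.378: |R|=1.16123 >1
  x=-3.210: |R|=1.09121 >1
Stable set (-3.0000, 0).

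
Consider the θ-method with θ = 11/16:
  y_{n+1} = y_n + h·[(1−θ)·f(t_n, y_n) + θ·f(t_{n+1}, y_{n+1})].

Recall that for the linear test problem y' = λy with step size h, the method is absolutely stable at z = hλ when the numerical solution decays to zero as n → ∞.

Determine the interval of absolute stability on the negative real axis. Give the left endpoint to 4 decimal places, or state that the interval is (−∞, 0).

unbounded; (−∞, 0).

With y'=λy (z=hλ):
  y_{n+1} = y_n + z·[5/16·y_n + 11/16·y_{n+1}] ⇒ (1 − 11/16z)y_{n+1} = (1 + 5/16z)y_n
  ⇒ R(z) = (1 + 5/16z)/(1 − 11/16z).

Boundary: |R(x)|=1, x<0.
x=-1.22: |R|=0.3365
x=-2: |R|=0.1579
x=-10: |R|=0.2698
x=-100: |R|=0.4337
θ=11/16≥1/2 ⇒ |1+5/16x|<|1−11/16x| ∀x<0 ⇒ stable on all of ℝ⁻.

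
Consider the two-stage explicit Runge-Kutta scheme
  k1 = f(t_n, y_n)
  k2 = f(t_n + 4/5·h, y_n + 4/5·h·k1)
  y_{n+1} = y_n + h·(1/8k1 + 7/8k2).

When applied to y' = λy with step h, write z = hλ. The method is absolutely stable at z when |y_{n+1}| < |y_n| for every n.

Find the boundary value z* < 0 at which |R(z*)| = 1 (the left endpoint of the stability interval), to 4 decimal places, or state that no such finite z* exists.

z* = -1.4286.

On y'=λy, z=hλ:
  k1=λy_n ⇒ h·k1=z·y_n;  k2=λ(1+4/5z)y_n ⇒ h·k2=z(1+4/5z)y_n
  y_{n+1}/y_n = 1 + 1/8z + 7/8z(1+4/5z) = 1 + z + 7/10z²
  Hence R(z) = 1 + z + 7/10z².

Find x<0 with |R(x)|<1.
x=-1.73: |R|=1.3650
R=1: x+7/10x²=0 ⇒ x=−10/7=-1.4286; min R=1−1/(4·7/10)=0.6429>−1
Confirm numerically:
  x=-1.391: |R|=0.96342 <1
  x=-1.306: |R|=0.88795 <1
  x=-1.235: |R|=0.83266 <1
  x=-0.987: |R|=0.69492 <1
  x=-1.549: |R|=1.13058 >1
  x=-1.461: |R|=1.03316 >1
So |R|<1 on (-1.4286, 0).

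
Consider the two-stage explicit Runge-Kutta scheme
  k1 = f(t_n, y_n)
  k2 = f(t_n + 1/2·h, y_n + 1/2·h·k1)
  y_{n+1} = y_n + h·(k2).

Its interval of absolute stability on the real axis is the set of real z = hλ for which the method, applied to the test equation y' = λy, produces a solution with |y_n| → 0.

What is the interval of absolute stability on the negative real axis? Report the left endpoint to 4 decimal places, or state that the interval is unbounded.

(-2.0000, 0).

With y'=λy (z=hλ):
  k1=λy_n ⇒ h·k1=z·y_n;  k2=λ(1+1/2z)y_n ⇒ h·k2=z(1+1/2z)y_n
  y_{n+1}/y_n = 1 + z(1+1/2z) = 1 + z + 1/2z²
  Hence R(z) = 1 + z + 1/2z².

Solve |R(x)|<1 on ℝ⁻.
x=-0.83: |R|=0.5145
R=1: x+1/2x²=0 ⇒ x=−2=-2.0000; min R=1−1/(4·1/2)=0.5000>−1
Confirm numerically:
  x=-1.777: |R|=0.80186 <1
  x=-1.675: |R|=0.72781 <1
  x=-1.009: |R|=0.50004 <1
  x=-0.976: |R|=0.50029 <1
  x=-2.544: |R|=1.69197 >1
  x=-2.282: |R|=1.32176 >1
  x=-2.227: |R|=1.25276 >1
So |R|<1 on (-2.0000, 0).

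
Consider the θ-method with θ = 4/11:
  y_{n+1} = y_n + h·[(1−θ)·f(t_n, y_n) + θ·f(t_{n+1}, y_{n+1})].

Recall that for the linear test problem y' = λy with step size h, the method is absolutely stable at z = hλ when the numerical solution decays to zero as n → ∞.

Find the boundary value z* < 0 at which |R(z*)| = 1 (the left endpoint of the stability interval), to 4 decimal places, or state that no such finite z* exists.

z* = -7.3333.

Set f=λy, z=hλ:
  y_{n+1} = y_n + z·[7/11·y_n + 4/11·y_{n+1}] ⇒ (1 − 4/11z)y_{n+1} = (1 + 7/11z)y_n
  R(z) = (1 + 7/11z)/(1 − 4/11z).

Boundary: |R(x)|=1, x<0.
x=-0.31: |R|=0.7214
R=−1: 1+7/11x = −1+4/11x ⇒ -3/11x=2 ⇒ x=2/(-3/11)=-7.3333
Confirm numerically:
  x=-7.274: |R|=0.99556 <1
  x=-6.178: |R|=0.90295 <1
  x=-4.265: |R|=0.67195 <1
  x=-3.641: |R|=0.56670 <1
  x=-7.689: |R|=1.02555 >1
  x=-7.394: |R|=1.00449 >1
Interval (-7.3333, 0).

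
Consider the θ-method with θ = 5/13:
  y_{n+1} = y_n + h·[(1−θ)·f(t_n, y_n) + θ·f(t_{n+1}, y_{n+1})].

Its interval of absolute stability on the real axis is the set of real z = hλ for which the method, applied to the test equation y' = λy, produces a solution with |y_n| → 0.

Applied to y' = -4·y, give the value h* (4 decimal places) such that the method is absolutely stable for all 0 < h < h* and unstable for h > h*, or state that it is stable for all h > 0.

Set f=λy, z=hλ:
  y_{n+1} = y_n + z·[8/13·y_n + 5/13·y_{n+1}] ⇒ (1 − 5/13z)y_{n+1} = (1 + 8/13z)y_n
  R(z) = (1 + 8/13z)/(1 − 5/13z).

Find x<0 with |R(x)|<1.
x=-0.99: |R|=0.2830
R=−1: 1+8/13x = −1+5/13x ⇒ -3/13x=2 ⇒ x=2/(-3/13)=-8.6667
Confirm numerically:
  x=-7.129: |R|=0.90517 <1
  x=-4.954: |R|=0.70511 <1
  x=-3.997: |R|=0.57529 <1
  x=-9.209: |R|=1.02756 >1
  x=-8.758: |R|=1.00482 >1
Stable set (-8.6667, 0).

(-8.6667,0); λ=-4 ⇒ h* = (26/3)/4 = 2.1667.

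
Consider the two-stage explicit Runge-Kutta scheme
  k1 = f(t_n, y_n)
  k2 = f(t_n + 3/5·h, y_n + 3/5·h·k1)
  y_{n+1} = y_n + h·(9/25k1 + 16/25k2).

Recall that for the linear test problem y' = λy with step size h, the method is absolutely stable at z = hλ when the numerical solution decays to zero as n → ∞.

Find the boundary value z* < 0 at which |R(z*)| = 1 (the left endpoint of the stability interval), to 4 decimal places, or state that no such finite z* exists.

left endpoint -2.6042.

With y'=λy (z=hλ):
  k1=λy_n ⇒ h·k1=z·y_n;  k2=λ(1+3/5z)y_n ⇒ h·k2=z(1+3/5z)y_n
  y_{n+1}/y_n = 1 + 9/25z + 16/25z(1+3/5z) = 1 + z + 48/125z²
  Hence R(z) = 1 + z + 48/125z².

Boundary: |R(x)|=1, x<0.
x=-0.8: |R|=0.4458
R=1: x+48/125x²=0 ⇒ x=−125/48=-2.6042; min R=1−1/(4·48/125)=0.3490>−1
Confirm numerically:
  x=-1.840: |R|=0.46007 <1
  x=-1.546: |R|=0.37180 <1
  x=-1.497: |R|=0.36355 <1
  x=-2.906: |R|=1.33682 >1
  x=-2.868: |R|=1.29056 >1
  x=-2.755: |R|=1.15957 >1
Interval (-2.6042, 0).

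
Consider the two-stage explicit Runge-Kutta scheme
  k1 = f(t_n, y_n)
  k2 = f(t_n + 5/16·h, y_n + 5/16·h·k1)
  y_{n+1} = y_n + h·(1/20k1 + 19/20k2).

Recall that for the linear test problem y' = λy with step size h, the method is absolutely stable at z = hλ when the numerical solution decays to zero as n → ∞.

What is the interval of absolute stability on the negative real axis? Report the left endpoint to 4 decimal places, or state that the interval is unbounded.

z∈(-3.3684,0).

Set f=λy, z=hλ:
  k1=λy_n ⇒ h·k1=z·y_n;  k2=λ(1+5/16z)y_n ⇒ h·k2=z(1+5/16z)y_n
  y_{n+1}/y_n = 1 + 1/20z + 19/20z(1+5/16z) = 1 + z + 19/64z²
  so R(z) = 1 + z + 19/64z².

Solve |R(x)|<1 on ℝ⁻.
x=-1.38: |R|=0.1854
R=1: x+19/64x²=0 ⇒ x=−64/19=-3.3684; min R=1−1/(4·19/64)=0.1579>−1
Confirm numerically:
  x=-3.142: |R|=0.78880 <1
  x=-2.113: |R|=0.21248 <1
  x=-2.070: |R|=0.20208 <1
  x=-2.040: |R|=0.19547 <1
  x=-3.772: |R|=1.45193 >1
  x=-3.538: |R|=1.17812 >1
  x=-3.456: |R|=1.08986 >1
Stable set (-3.3684, 0).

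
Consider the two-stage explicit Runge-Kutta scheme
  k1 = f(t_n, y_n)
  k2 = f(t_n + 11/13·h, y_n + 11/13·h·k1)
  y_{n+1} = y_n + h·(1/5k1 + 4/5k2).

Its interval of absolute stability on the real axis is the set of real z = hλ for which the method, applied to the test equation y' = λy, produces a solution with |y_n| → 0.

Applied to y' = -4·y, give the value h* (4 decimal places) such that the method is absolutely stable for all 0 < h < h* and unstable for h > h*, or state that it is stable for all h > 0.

(-1.4773,0); λ=-4 ⇒ h* = (65/44)/4 = 0.3693.

With y'=λy (z=hλ):
  k1=λy_n ⇒ h·k1=z·y_n;  k2=λ(1+11/13z)y_n ⇒ h·k2=z(1+11/13z)y_n
  y_{n+1}/y_n = 1 + 1/5z + 4/5z(1+11/13z) = 1 + z + 44/65z²
  R(z) = 1 + z + 44/65z².

Need |R(x)|<1, x<0.
x=-0.75: |R|=0.6308
R=1: x+44/65x²=0 ⇒ x=−65/44=-1.4773; min R=1−1/(4·44/65)=0.6307>−1
Confirm numerically:
  x=-1.147: |R|=0.74357 <1
  x=-1.072: |R|=0.70591 <1
  x=-0.967: |R|=0.66598 <1
  x=-0.674: |R|=0.63351 <1
  x=-1.607: |R|=1.14112 >1
  x=-1.558: |R|=1.08514 >1
Interval (-1.4773, 0).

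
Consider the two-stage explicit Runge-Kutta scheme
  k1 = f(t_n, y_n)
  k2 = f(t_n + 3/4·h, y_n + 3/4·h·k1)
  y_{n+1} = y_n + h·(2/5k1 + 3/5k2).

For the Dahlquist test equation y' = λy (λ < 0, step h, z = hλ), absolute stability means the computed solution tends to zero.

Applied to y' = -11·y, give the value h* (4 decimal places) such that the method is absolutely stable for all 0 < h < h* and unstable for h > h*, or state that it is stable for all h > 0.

On y'=λy, z=hλ:
  k1=λy_n ⇒ h·k1=z·y_n;  k2=λ(1+3/4z)y_n ⇒ h·k2=z(1+3/4z)y_n
  y_{n+1}/y_n = 1 + 2/5z + 3/5z(1+3/4z) = 1 + z + 9/20z²
  ⇒ R(z) = 1 + z + 9/20z².

Need |R(x)|<1, x<0.
x=-0.8: |R|=0.4880
R=1: x+9/20x²=0 ⇒ x=−20/9=-2.2222; min R=1−1/(4·9/20)=0.4444>−1
Confirm numerically:
  x=-2.103: |R|=0.88717 <1
  x=-1.018: |R|=0.44835 <1
  x=-0.951: |R|=0.45598 <1
  x=-2.659: |R|=1.52263 >1
  x=-2.500: |R|=1.31250 >1
So |R|<1 on (-2.2222, 0).

(-2.2222,0); λ=-11 ⇒ h* = (20/9)/11 = 0.2020.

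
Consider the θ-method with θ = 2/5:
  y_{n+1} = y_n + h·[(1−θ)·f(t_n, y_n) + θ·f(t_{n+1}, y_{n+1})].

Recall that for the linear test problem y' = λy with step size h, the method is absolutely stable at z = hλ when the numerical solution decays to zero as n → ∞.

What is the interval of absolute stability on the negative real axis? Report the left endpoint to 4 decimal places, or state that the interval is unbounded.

z∈(-10.0000,0).

With y'=λy (z=hλ):
  y_{n+1} = y_n + z·[3/5·y_n + 2/5·y_{n+1}] ⇒ (1 − 2/5z)y_{n+1} = (1 + 3/5z)y_n
  R(z) = (1 + 3/5z)/(1 − 2/5z).

Find x<0 with |R(x)|<1.
x=-1.58: |R|=0.0319
R=−1: 1+3/5x = −1+2/5x ⇒ -1/5x=2 ⇒ x=2/(-1/5)=-10.0000
Confirm numerically:
  x=-8.357: |R|=0.92433 <1
  x=-7.659: |R|=0.88478 <1
  x=-6.566: |R|=0.81061 <1
  x=-4.344: |R|=0.58679 <1
  x=-10.230: |R|=1.00903 >1
  x=-10.184: |R|=1.00725 >1
Stable set (-10.0000, 0).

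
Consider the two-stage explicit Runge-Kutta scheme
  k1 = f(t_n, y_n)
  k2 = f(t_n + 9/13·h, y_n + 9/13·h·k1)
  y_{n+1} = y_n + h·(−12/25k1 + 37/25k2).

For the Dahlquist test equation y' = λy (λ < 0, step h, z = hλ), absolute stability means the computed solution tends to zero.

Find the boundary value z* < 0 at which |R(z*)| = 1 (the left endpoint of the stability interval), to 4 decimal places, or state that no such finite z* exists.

left endpoint -0.9760.

With y'=λy (z=hλ):
  k1=λy_n ⇒ h·k1=z·y_n;  k2=λ(1+9/13z)y_n ⇒ h·k2=z(1+9/13z)y_n
  y_{n+1}/y_n = 1 − 12/25z + 37/25z(1+9/13z) = 1 + z + 333/325z²
  so R(z) = 1 + z + 333/325z².

Boundary: |R(x)|=1, x<0.
x=-1.61: |R|=2.0459
R=1: x+333/325x²=0 ⇒ x=−325/333=-0.9760; min R=1−1/(4·333/325)=0.7560>−1
Confirm numerically:
  x=-0.909: |R|=0.93762 <1
  x=-0.877: |R|=0.91106 <1
  x=-0.712: |R|=0.80742 <1
  x=-0.603: |R|=0.76956 <1
  x=-1.389: |R|=1.58781 >1
  x=-1.154: |R|=1.21050 >1
So |R|<1 on (-0.9760, 0).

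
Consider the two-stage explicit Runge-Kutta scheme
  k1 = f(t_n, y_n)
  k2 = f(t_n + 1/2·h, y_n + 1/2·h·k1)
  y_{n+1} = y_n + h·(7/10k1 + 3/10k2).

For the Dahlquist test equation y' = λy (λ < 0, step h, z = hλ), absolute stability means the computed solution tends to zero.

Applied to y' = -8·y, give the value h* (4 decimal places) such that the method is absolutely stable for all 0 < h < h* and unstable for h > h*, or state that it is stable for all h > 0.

(-6.6667,0); λ=-8 ⇒ h* = (20/3)/8 = 0.8333.

Test eqn y'=λy, z=hλ:
  k1=λy_n ⇒ h·k1=z·y_n;  k2=λ(1+1/2z)y_n ⇒ h·k2=z(1+1/2z)y_n
  y_{n+1}/y_n = 1 + 7/10z + 3/10z(1+1/2z) = 1 + z + 3/20z²
  so R(z) = 1 + z + 3/20z².

Solve |R(x)|<1 on ℝ⁻.
x=-1.31: |R|=0.0526
R=1: x+3/20x²=0 ⇒ x=−20/3=-6.6667; min R=1−1/(4·3/20)=-0.6667>−1
Confirm numerically:
  x=-5.780: |R|=0.23126 <1
  x=-4.921: |R|=0.28856 <1
  x=-4.832: |R|=0.32977 <1
  x=-3.316: |R|=0.66662 <1
  x=-6.890: |R|=1.23081 >1
  x=-6.824: |R|=1.16105 >1
  x=-6.721: |R|=1.05478 >1
Stable set (-6.6667, 0).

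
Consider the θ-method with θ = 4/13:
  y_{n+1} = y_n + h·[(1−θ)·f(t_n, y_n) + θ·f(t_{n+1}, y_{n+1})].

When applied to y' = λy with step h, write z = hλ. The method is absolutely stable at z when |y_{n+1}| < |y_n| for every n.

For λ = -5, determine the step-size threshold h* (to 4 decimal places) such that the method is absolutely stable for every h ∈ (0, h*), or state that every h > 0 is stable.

With y'=λy (z=hλ):
  y_{n+1} = y_n + z·[9/13·y_n + 4/13·y_{n+1}] ⇒ (1 − 4/13z)y_{n+1} = (1 + 9/13z)y_n
  R(z) = (1 + 9/13z)/(1 − 4/13z).

Boundary: |R(x)|=1, x<0.
x=-1.5: |R|=0.0263
R=−1: 1+9/13x = −1+4/13x ⇒ -5/13x=2 ⇒ x=2/(-5/13)=-5.2000
Confirm numerically:
  x=-2.795: |R|=0.50269 <1
  x=-2.585: |R|=0.43980 <1
  x=-2.258: |R|=0.33233 <1
  x=-2.181: |R|=0.30515 <1
  x=-5.658: |R|=1.06427 >1
  x=-5.394: |R|=1.02805 >1
  x=-5.293: |R|=1.01361 >1
So |R|<1 on (-5.2000, 0).

(-5.2000,0); λ=-5 ⇒ h* = (26/5)/5 = 1.0400.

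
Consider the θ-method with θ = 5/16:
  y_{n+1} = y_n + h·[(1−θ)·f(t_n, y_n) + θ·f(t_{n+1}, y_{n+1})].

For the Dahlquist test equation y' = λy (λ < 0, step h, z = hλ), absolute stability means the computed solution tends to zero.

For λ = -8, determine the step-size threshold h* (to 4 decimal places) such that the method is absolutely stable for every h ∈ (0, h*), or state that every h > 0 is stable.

On y'=λy, z=hλ:
  y_{n+1} = y_n + z·[11/16·y_n + 5/16·y_{n+1}] ⇒ (1 − 5/16z)y_{n+1} = (1 + 11/16z)y_n
  ⇒ R(z) = (1 + 11/16z)/(1 − 5/16z).

Boundary: |R(x)|=1, x<0.
x=-0.34: |R|=0.6927
R=−1: 1+11/16x = −1+5/16x ⇒ -3/8x=2 ⇒ x=2/(-3/8)=-5.3333
Confirm numerically:
  x=-4.897: |R|=0.93533 <1
  x=-4.350: |R|=0.84371 <1
  x=-3.265: |R|=0.61609 <1
  x=-2.484: |R|=0.39845 <1
  x=-5.925: |R|=1.07781 >1
  x=-5.845: |R|=1.06788 >1
  x=-5.795: |R|=1.06159 >1
Stable set (-5.3333, 0).

(-5.3333,0); λ=-8 ⇒ h* = (16/3)/8 = 0.6667.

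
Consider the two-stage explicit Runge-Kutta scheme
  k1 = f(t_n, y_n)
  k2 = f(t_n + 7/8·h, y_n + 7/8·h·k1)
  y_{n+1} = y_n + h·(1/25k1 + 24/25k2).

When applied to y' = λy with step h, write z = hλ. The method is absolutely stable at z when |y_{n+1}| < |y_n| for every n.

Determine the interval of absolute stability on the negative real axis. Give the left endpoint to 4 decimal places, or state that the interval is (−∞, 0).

z∈(-1.1905,0).

Set f=λy, z=hλ:
  k1=λy_n ⇒ h·k1=z·y_n;  k2=λ(1+7/8z)y_n ⇒ h·k2=z(1+7/8z)y_n
  y_{n+1}/y_n = 1 + 1/25z + 24/25z(1+7/8z) = 1 + z + 21/25z²
  R(z) = 1 + z + 21/25z².

Find x<0 with |R(x)|<1.
x=-0.72: |R|=0.7155
R=1: x+21/25x²=0 ⇒ x=−25/21=-1.1905; min R=1−1/(4·21/25)=0.7024>−1
Confirm numerically:
  x=-1.154: |R|=0.96464 <1
  x=-0.916: |R|=0.78881 <1
  x=-0.751: |R|=0.72276 <1
  x=-0.743: |R|=0.72072 <1
  x=-1.745: |R|=1.81282 >1
  x=-1.610: |R|=1.56736 >1
  x=-1.477: |R|=1.35548 >1
Stable set (-1.1905, 0).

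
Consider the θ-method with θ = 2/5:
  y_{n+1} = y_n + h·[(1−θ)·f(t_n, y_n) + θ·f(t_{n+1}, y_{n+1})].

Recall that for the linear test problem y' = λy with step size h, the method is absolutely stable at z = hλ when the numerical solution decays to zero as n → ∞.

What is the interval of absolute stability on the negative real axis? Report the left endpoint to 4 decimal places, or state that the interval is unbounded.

Set f=λy, z=hλ:
  y_{n+1} = y_n + z·[3/5·y_n + 2/5·y_{n+1}] ⇒ (1 − 2/5z)y_{n+1} = (1 + 3/5z)y_n
  so R(z) = (1 + 3/5z)/(1 − 2/5z).

Need |R(x)|<1, x<0.
x=-1.09: |R|=0.2409
R=−1: 1+3/5x = −1+2/5x ⇒ -1/5x=2 ⇒ x=2/(-1/5)=-10.0000
Confirm numerically:
  x=-8.720: |R|=0.94296 <1
  x=-8.368: |R|=0.92492 <1
  x=-7.373: |R|=0.86696 <1
  x=-6.814: |R|=0.82897 <1
  x=-10.414: |R|=1.01603 >1
  x=-10.334: |R|=1.01301 >1
Stable set (-10.0000, 0).

(-10.0000, 0).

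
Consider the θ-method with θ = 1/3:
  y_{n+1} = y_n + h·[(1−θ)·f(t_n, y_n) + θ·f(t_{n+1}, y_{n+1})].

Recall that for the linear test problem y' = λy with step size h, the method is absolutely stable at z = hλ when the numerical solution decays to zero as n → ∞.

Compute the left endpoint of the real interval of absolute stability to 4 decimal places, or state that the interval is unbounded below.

With y'=λy (z=hλ):
  y_{n+1} = y_n + z·[2/3·y_n + 1/3·y_{n+1}] ⇒ (1 − 1/3z)y_{n+1} = (1 + 2/3z)y_n
  ⇒ R(z) = (1 + 2/3z)/(1 − 1/3z).

Boundary: |R(x)|=1, x<0.
x=-0.71: |R|=0.4259
R=−1: 1+2/3x = −1+1/3x ⇒ -1/3x=2 ⇒ x=2/(-1/3)=-6.0000
Confirm numerically:
  x=-4.983: |R|=0.87260 <1
  x=-3.662: |R|=0.64905 <1
  x=-3.591: |R|=0.63450 <1
  x=-6.421: |R|=1.04469 >1
  x=-6.148: |R|=1.01618 >1
  x=-6.138: |R|=1.01510 >1
Interval (-6.0000, 0).

left endpoint -6.0000.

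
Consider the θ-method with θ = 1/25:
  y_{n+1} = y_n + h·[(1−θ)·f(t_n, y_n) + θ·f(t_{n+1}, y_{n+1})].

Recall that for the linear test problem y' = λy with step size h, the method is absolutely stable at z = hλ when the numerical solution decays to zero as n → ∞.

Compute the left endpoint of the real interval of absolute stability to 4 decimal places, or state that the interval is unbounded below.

z* = -2.1739.

On y'=λy, z=hλ:
  y_{n+1} = y_n + z·[24/25·y_n + 1/25·y_{n+1}] ⇒ (1 − 1/25z)y_{n+1} = (1 + 24/25z)y_n
  Hence R(z) = (1 + 24/25z)/(1 − 1/25z).

Solve |R(x)|<1 on ℝ⁻.
x=-1.53: |R|=0.4418
R=−1: 1+24/25x = −1+1/25x ⇒ -23/25x=2 ⇒ x=2/(-23/25)=-2.1739
Confirm numerically:
  x=-2.142: |R|=0.97296 <1
  x=-1.329: |R|=0.26192 <1
  x=-0.889: |R|=0.14153 <1
  x=-2.671: |R|=1.41318 >1
  x=-2.583: |R|=1.34112 >1
Stable set (-2.1739, 0).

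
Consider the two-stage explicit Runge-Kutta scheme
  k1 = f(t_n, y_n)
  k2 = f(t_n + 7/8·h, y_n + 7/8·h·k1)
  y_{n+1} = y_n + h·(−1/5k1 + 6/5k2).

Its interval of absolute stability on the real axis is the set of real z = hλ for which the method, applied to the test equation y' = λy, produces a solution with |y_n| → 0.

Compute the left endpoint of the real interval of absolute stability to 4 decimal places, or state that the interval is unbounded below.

Test eqn y'=λy, z=hλ:
  k1=λy_n ⇒ h·k1=z·y_n;  k2=λ(1+7/8z)y_n ⇒ h·k2=z(1+7/8z)y_n
  y_{n+1}/y_n = 1 − 1/5z + 6/5z(1+7/8z) = 1 + z + 21/20z²
  R(z) = 1 + z + 21/20z².

Solve |R(x)|<1 on ℝ⁻.
x=-0.39: |R|=0.7697
R=1: x+21/20x²=0 ⇒ x=−20/21=-0.9524; min R=1−1/(4·21/20)=0.7619>−1
Confirm numerically:
  x=-0.926: |R|=0.97435 <1
  x=-0.899: |R|=0.94961 <1
  x=-0.399: |R|=0.76816 <1
  x=-1.515: |R|=1.89499 >1
  x=-1.249: |R|=1.38900 >1
Stable set (-0.9524, 0).

z* = -0.9524.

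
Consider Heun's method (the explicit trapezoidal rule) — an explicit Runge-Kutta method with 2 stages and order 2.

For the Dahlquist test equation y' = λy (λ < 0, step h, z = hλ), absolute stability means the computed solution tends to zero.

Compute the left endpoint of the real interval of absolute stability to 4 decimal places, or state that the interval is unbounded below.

z* = -2.0000.

Set f=λy, z=hλ:
  order 2, 2-stage ⇒ R(z)=1+z+z^2/2
  (e.g. R(-0.88)=0.50720, |R|=0.50720)

Boundary: |R(x)|=1, x<0.
x=-0.88: |R|=0.5072
|R(-2.34)|=1.3978 |R(-2.3)|=1.3450 |R(-0.56)|=0.5968
Bisect:
  x_lo=-2.6999 |R|=1.9448  x_hi=-0.2971 |R|=0.7470
  mid=-1.49851 |R|=0.62425 →hi
  mid=-2.09921 |R|=1.10413 →lo
  mid=-1.79886 |R|=0.81909 →hi
  mid=-1.94903 |R|=0.95033 →hi
  mid=-2.02412 |R|=1.02441 →lo
  mid=-1.98657 |R|=0.98666 →hi
  mid=-2.00535 |R|=1.00536 →lo
  ...
  [-2.00007,-1.99992] ⇒ x*=-2.0000
So |R|<1 on (-2.0000, 0).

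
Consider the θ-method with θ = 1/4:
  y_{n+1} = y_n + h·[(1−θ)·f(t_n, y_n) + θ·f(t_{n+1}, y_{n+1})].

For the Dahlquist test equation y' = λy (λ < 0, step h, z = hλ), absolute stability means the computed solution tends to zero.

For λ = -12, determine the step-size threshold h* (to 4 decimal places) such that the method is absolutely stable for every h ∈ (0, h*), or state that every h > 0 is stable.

(-4.0000,0); λ=-12 ⇒ h* = (4)/12 = 0.3333.

Test eqn y'=λy, z=hλ:
  y_{n+1} = y_n + z·[3/4·y_n + 1/4·y_{n+1}] ⇒ (1 − 1/4z)y_{n+1} = (1 + 3/4z)y_n
  R(z) = (1 + 3/4z)/(1 − 1/4z).

Find x<0 with |R(x)|<1.
x=-1.26: |R|=0.0418
R=−1: 1+3/4x = −1+1/4x ⇒ -1/2x=2 ⇒ x=2/(-1/2)=-4.0000
Confirm numerically:
  x=-3.650: |R|=0.90850 <1
  x=-3.101: |R|=0.74680 <1
  x=-2.326: |R|=0.47076 <1
  x=-2.289: |R|=0.45588 <1
  x=-4.467: |R|=1.11031 >1
  x=-4.236: |R|=1.05731 >1
Stable set (-4.0000, 0).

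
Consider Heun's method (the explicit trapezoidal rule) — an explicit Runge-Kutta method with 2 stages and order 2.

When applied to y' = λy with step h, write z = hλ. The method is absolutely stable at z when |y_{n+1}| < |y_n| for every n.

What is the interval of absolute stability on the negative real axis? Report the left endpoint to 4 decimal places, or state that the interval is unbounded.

Test eqn y'=λy, z=hλ:
  order 2, 2-stage ⇒ R(z)=1+z+z^2/2
  (e.g. R(-0.42)=0.66820, |R|=0.66820)

Boundary: |R(x)|=1, x<0.
x=-0.42: |R|=0.6682
|R(-2.39)|=1.4661 |R(-1.42)|=0.5882 |R(-1.36)|=0.5648
Bisect:
  x_lo=-2.8334 |R|=2.1806  x_hi=-0.2835 |R|=0.7567
  mid=-1.55845 |R|=0.65594 →hi
  mid=-2.19591 |R|=1.21510 →lo
  mid=-1.87718 |R|=0.88472 →hi
  mid=-2.03654 |R|=1.03721 →lo
  mid=-1.95686 |R|=0.95779 →hi
  mid=-1.99670 |R|=0.99671 →hi
  mid=-2.01662 |R|=1.01676 →lo
  mid=-2.00666 |R|=1.00669 →lo
  mid=-2.00168 |R|=1.00168 →lo
  ...
  [-2.00013,-1.99997] ⇒ x*=-2.0000
Interval (-2.0000, 0).

(-2.0000, 0).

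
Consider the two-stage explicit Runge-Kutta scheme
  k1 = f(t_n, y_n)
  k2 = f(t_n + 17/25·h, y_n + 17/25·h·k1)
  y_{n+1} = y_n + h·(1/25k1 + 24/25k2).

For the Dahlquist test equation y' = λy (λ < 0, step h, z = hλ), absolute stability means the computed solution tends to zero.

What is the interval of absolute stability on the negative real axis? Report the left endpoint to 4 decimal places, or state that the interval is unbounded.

Set f=λy, z=hλ:
  k1=λy_n ⇒ h·k1=z·y_n;  k2=λ(1+17/25z)y_n ⇒ h·k2=z(1+17/25z)y_n
  y_{n+1}/y_n = 1 + 1/25z + 24/25z(1+17/25z) = 1 + z + 408/625z²
  Hence R(z) = 1 + z + 408/625z².

Boundary: |R(x)|=1, x<0.
x=-1.38: |R|=0.8632
R=1: x+408/625x²=0 ⇒ x=−625/408=-1.5319; min R=1−1/(4·408/625)=0.6170>−1
Confirm numerically:
  x=-1.203: |R|=0.74174 <1
  x=-0.840: |R|=0.62062 <1
  x=-0.730: |R|=0.61788 <1
  x=-2.106: |R|=1.78932 >1
  x=-2.026: |R|=1.65353 >1
  x=-1.727: |R|=1.21999 >1
Stable set (-1.5319, 0).

z∈(-1.5319,0).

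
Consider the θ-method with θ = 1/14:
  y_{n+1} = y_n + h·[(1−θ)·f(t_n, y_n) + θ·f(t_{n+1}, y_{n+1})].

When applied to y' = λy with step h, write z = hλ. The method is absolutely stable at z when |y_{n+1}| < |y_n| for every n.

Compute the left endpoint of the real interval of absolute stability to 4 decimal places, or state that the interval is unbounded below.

z* = -2.3333.

Set f=λy, z=hλ:
  y_{n+1} = y_n + z·[13/14·y_n + 1/14·y_{n+1}] ⇒ (1 − 1/14z)y_{n+1} = (1 + 13/14z)y_n
  Hence R(z) = (1 + 13/14z)/(1 − 1/14z).

Need |R(x)|<1, x<0.
x=-0.37: |R|=0.6395
R=−1: 1+13/14x = −1+1/14x ⇒ -6/7x=2 ⇒ x=2/(-6/7)=-2.3333
Confirm numerically:
  x=-1.663: |R|=0.48643 <1
  x=-1.167: |R|=0.07721 <1
  x=-1.064: |R|=0.01115 <1
  x=-2.497: |R|=1.11905 >1
  x=-2.402: |R|=1.05024 >1
Stable set (-2.3333, 0).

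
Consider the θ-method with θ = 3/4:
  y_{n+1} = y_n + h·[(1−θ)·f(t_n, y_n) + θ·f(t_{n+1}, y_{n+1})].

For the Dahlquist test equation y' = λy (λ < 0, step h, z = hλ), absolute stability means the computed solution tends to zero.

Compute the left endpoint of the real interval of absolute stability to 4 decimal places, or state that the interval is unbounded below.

interval (−∞, 0).

Test eqn y'=λy, z=hλ:
  y_{n+1} = y_n + z·[1/4·y_n + 3/4·y_{n+1}] ⇒ (1 − 3/4z)y_{n+1} = (1 + 1/4z)y_n
  Hence R(z) = (1 + 1/4z)/(1 − 3/4z).

Need |R(x)|<1, x<0.
x=-1.3: |R|=0.3418
x=-2: |R|=0.2000
x=-10: |R|=0.1765
x=-100: |R|=0.3158
θ=3/4≥1/2 ⇒ |1+1/4x|<|1−3/4x| ∀x<0 ⇒ interval (−∞,0).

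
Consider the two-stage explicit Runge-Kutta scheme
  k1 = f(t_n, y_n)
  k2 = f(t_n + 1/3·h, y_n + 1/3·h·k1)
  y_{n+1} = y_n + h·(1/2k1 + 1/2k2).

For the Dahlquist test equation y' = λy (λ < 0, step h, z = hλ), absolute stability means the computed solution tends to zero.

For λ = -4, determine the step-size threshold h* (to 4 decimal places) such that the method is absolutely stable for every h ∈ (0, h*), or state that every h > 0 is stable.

Test eqn y'=λy, z=hλ:
  k1=λy_n ⇒ h·k1=z·y_n;  k2=λ(1+1/3z)y_n ⇒ h·k2=z(1+1/3z)y_n
  y_{n+1}/y_n = 1 + 1/2z + 1/2z(1+1/3z) = 1 + z + 1/6z²
  ⇒ R(z) = 1 + z + 1/6z².

Solve |R(x)|<1 on ℝ⁻.
x=-1.16: |R|=0.0643
R=1: x+1/6x²=0 ⇒ x=−6=-6.0000; min R=1−1/(4·1/6)=-0.5000>−1
Confirm numerically:
  x=-5.819: |R|=0.82446 <1
  x=-4.561: |R|=0.09388 <1
  x=-3.556: |R|=0.44848 <1
  x=-6.540: |R|=1.58860 >1
  x=-6.494: |R|=1.53467 >1
  x=-6.048: |R|=1.04838 >1
Stable set (-6.0000, 0).

(-6.0000,0); λ=-4 ⇒ h* = (6)/4 = 1.5000.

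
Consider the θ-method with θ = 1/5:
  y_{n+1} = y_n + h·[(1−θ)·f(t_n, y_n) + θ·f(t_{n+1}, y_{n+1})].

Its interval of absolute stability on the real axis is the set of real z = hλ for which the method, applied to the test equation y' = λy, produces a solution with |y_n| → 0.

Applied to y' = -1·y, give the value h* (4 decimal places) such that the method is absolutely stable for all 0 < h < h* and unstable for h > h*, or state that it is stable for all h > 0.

(-3.3333,0); λ=-1 ⇒ h* = (10/3)/1 = 3.3333.

Test eqn y'=λy, z=hλ:
  y_{n+1} = y_n + z·[4/5·y_n + 1/5·y_{n+1}] ⇒ (1 − 1/5z)y_{n+1} = (1 + 4/5z)y_n
  R(z) = (1 + 4/5z)/(1 − 1/5z).

Solve |R(x)|<1 on ℝ⁻.
x=-0.67: |R|=0.4092
R=−1: 1+4/5x = −1+1/5x ⇒ -3/5x=2 ⇒ x=2/(-3/5)=-3.3333
Confirm numerically:
  x=-2.643: |R|=0.72903 <1
  x=-2.292: |R|=0.57159 <1
  x=-1.597: |R|=0.21040 <1
  x=-3.815: |R|=1.16393 >1
  x=-3.707: |R|=1.12875 >1
Interval (-3.3333, 0).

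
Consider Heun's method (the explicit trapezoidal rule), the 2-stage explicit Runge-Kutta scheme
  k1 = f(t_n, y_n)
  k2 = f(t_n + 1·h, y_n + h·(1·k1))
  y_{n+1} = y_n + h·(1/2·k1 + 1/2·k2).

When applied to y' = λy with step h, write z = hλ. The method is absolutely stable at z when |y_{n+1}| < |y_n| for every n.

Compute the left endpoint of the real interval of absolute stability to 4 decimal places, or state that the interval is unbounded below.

left endpoint -2.0000.

Set f=λy, z=hλ:
  order 2, 2-stage ⇒ R(z)=1+z+z^2/2
  (e.g. R(-1.67)=0.72445, |R|=0.72445)

Need |R(x)|<1, x<0.
x=-1.67: |R|=0.7244
|R(-2.35)|=1.4113 |R(-1.61)|=0.6861 |R(-0.53)|=0.6104
Bisect:
  x_lo=-2.3330 |R|=1.3885  x_hi=-0.3281 |R|=0.7257
  mid=-1.33056 |R|=0.55463 →hi
  mid=-1.83179 |R|=0.84594 →hi
  mid=-2.08241 |R|=1.08581 →lo
  mid=-1.95710 |R|=0.95802 →hi
  mid=-2.01976 |R|=1.01995 →lo
  mid=-1.98843 |R|=0.98850 →hi
  mid=-2.00409 |R|=1.00410 →lo
  mid=-1.99626 |R|=0.99627 →hi
  mid=-2.00018 |R|=1.00018 →lo
  ...
  [-2.00006,-1.99993] ⇒ x*=-2.0000
Interval (-2.0000, 0).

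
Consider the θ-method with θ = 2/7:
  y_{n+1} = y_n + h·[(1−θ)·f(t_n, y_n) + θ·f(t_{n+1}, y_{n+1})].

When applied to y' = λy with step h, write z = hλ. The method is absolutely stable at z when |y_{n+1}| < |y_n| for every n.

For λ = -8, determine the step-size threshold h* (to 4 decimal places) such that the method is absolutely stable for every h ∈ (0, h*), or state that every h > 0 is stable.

Test eqn y'=λy, z=hλ:
  y_{n+1} = y_n + z·[5/7·y_n + 2/7·y_{n+1}] ⇒ (1 − 2/7z)y_{n+1} = (1 + 5/7z)y_n
  Hence R(z) = (1 + 5/7z)/(1 − 2/7z).

Find x<0 with |R(x)|<1.
x=-1.75: |R|=0.1667
R=−1: 1+5/7x = −1+2/7x ⇒ -3/7x=2 ⇒ x=2/(-3/7)=-4.6667
Confirm numerically:
  x=-4.170: |R|=0.90287 <1
  x=-2.877: |R|=0.57903 <1
  x=-2.249: |R|=0.36919 <1
  x=-1.975: |R|=0.26256 <1
  x=-5.222: |R|=1.09551 >1
  x=-5.092: |R|=1.07426 >1
  x=-4.828: |R|=1.02906 >1
Interval (-4.6667, 0).

(-4.6667,0); λ=-8 ⇒ h* = (14/3)/8 = 0.5833.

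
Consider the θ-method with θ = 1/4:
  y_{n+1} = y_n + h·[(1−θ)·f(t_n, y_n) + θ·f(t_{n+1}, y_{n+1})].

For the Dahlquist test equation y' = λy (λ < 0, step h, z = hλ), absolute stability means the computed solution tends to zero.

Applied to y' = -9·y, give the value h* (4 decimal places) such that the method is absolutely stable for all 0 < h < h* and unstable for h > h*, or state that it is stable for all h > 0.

Test eqn y'=λy, z=hλ:
  y_{n+1} = y_n + z·[3/4·y_n + 1/4·y_{n+1}] ⇒ (1 − 1/4z)y_{n+1} = (1 + 3/4z)y_n
  ⇒ R(z) = (1 + 3/4z)/(1 − 1/4z).

Solve |R(x)|<1 on ℝ⁻.
x=-1.03: |R|=0.1809
R=−1: 1+3/4x = −1+1/4x ⇒ -1/2x=2 ⇒ x=2/(-1/2)=-4.0000
Confirm numerically:
  x=-3.408: |R|=0.84017 <1
  x=-2.987: |R|=0.71003 <1
  x=-2.714: |R|=0.61692 <1
  x=-2.102: |R|=0.37791 <1
  x=-4.576: |R|=1.13433 >1
  x=-4.147: |R|=1.03609 >1
Stable set (-4.0000, 0).

(-4.0000,0); λ=-9 ⇒ h* = (4)/9 = 0.4444.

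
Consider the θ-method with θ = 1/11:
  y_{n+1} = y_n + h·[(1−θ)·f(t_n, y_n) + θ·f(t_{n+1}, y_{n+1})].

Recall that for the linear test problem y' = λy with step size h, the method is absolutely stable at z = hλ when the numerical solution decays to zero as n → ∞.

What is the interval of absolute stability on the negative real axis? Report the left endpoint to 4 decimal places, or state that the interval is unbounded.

With y'=λy (z=hλ):
  y_{n+1} = y_n + z·[10/11·y_n + 1/11·y_{n+1}] ⇒ (1 − 1/11z)y_{n+1} = (1 + 10/11z)y_n
  R(z) = (1 + 10/11z)/(1 − 1/11z).

Need |R(x)|<1, x<0.
x=-1.02: |R|=0.0666
R=−1: 1+10/11x = −1+1/11x ⇒ -9/11x=2 ⇒ x=2/(-9/11)=-2.4444
Confirm numerically:
  x=-2.383: |R|=0.95868 <1
  x=-2.023: |R|=0.70875 <1
  x=-1.206: |R|=0.08684 <1
  x=-2.951: |R|=1.32679 >1
  x=-2.867: |R|=1.27425 >1
  x=-2.561: |R|=1.07735 >1
Stable set (-2.4444, 0).

z∈(-2.4444,0).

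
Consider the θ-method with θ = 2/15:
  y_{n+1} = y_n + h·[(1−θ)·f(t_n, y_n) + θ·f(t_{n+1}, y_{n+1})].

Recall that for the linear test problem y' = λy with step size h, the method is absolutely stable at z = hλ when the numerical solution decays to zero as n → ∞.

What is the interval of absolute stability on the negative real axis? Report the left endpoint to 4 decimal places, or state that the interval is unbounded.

Test eqn y'=λy, z=hλ:
  y_{n+1} = y_n + z·[13/15·y_n + 2/15·y_{n+1}] ⇒ (1 − 2/15z)y_{n+1} = (1 + 13/15z)y_n
  ⇒ R(z) = (1 + 13/15z)/(1 − 2/15z).

Solve |R(x)|<1 on ℝ⁻.
x=-0.57: |R|=0.4703
R=−1: 1+13/15x = −1+2/15x ⇒ -11/15x=2 ⇒ x=2/(-11/15)=-2.7273
Confirm numerically:
  x=-2.337: |R|=0.78179 <1
  x=-2.095: |R|=0.63757 <1
  x=-1.622: |R|=0.33359 <1
  x=-2.950: |R|=1.11722 >1
  x=-2.864: |R|=1.07256 >1
  x=-2.835: |R|=1.05733 >1
Interval (-2.7273, 0).

z∈(-2.7273,0).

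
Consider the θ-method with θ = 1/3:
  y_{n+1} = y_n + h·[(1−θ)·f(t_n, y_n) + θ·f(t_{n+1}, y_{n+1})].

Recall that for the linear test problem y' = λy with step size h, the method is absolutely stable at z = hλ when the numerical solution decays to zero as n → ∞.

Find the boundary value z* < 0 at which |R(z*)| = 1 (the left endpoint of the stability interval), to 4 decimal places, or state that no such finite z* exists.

left endpoint -6.0000.

With y'=λy (z=hλ):
  y_{n+1} = y_n + z·[2/3·y_n + 1/3·y_{n+1}] ⇒ (1 − 1/3z)y_{n+1} = (1 + 2/3z)y_n
  Hence R(z) = (1 + 2/3z)/(1 − 1/3z).

Solve |R(x)|<1 on ℝ⁻.
x=-0.49: |R|=0.5788
R=−1: 1+2/3x = −1+1/3x ⇒ -1/3x=2 ⇒ x=2/(-1/3)=-6.0000
Confirm numerically:
  x=-5.920: |R|=0.99103 <1
  x=-5.191: |R|=0.90123 <1
  x=-3.886: |R|=0.69300 <1
  x=-2.658: |R|=0.40933 <1
  x=-6.543: |R|=1.05690 >1
  x=-6.184: |R|=1.02003 >1
  x=-6.069: |R|=1.00761 >1
Stable set (-6.0000, 0).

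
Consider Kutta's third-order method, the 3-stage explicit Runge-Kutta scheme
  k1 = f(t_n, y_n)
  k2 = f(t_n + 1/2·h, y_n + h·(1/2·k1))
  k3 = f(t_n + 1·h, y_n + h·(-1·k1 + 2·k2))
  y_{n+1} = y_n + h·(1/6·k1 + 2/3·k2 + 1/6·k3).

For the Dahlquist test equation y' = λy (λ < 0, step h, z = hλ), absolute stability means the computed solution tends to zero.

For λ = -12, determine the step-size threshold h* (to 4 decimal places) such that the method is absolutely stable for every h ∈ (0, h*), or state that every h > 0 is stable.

With y'=λy (z=hλ):
  order 3, 3-stage ⇒ R(z)=1+z+z^2/2+z^3/6
  (e.g. R(-1.47)=0.08103, |R|=0.08103)

Solve |R(x)|<1 on ℝ⁻.
x=-1.47: |R|=0.0810
|R(-1.57)|=0.0175 |R(-1.49)|=0.0687 |R(-1.19)|=0.2372
Bisect:
  x_lo=-2.8753 |R|=1.7035  x_hi=-0.3951 |R|=0.6727
  mid=-1.63520 |R|=0.02698 →hi
  mid=-2.25526 |R|=0.62395 →hi
  mid=-2.56529 |R|=1.08851 →lo
  mid=-2.41028 |R|=0.83928 →hi
  mid=-2.48778 |R|=0.95943 →hi
  mid=-2.52654 |R|=1.02282 →lo
  mid=-2.50716 |R|=0.99084 →hi
  mid=-2.51685 |R|=1.00676 →lo
  mid=-2.51201 |R|=0.99879 →hi
  ...
  [-2.51276,-2.51261] ⇒ x*=-2.5127
So |R|<1 on (-2.5127, 0).

(-2.5127,0); λ=-12 ⇒ h* = 0.2094.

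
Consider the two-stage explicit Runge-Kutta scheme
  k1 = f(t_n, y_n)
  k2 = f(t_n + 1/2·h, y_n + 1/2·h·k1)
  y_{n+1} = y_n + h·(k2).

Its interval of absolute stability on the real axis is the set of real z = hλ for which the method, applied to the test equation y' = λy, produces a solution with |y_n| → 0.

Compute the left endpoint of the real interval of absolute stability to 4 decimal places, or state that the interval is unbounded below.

Set f=λy, z=hλ:
  k1=λy_n ⇒ h·k1=z·y_n;  k2=λ(1+1/2z)y_n ⇒ h·k2=z(1+1/2z)y_n
  y_{n+1}/y_n = 1 + z(1+1/2z) = 1 + z + 1/2z²
  so R(z) = 1 + z + 1/2z².

Need |R(x)|<1, x<0.
x=-0.53: |R|=0.6104
R=1: x+1/2x²=0 ⇒ x=−2=-2.0000; min R=1−1/(4·1/2)=0.5000>−1
Confirm numerically:
  x=-1.630: |R|=0.69845 <1
  x=-1.269: |R|=0.53618 <1
  x=-1.176: |R|=0.51549 <1
  x=-2.467: |R|=1.57604 >1
  x=-2.341: |R|=1.39914 >1
So |R|<1 on (-2.0000, 0).

z* = -2.0000.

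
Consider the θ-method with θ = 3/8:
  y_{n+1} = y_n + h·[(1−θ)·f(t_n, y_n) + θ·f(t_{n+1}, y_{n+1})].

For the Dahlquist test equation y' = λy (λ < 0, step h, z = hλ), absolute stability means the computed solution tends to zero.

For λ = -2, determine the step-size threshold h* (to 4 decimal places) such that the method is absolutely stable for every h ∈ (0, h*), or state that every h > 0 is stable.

On y'=λy, z=hλ:
  y_{n+1} = y_n + z·[5/8·y_n + 3/8·y_{n+1}] ⇒ (1 − 3/8z)y_{n+1} = (1 + 5/8z)y_n
  Hence R(z) = (1 + 5/8z)/(1 − 3/8z).

Need |R(x)|<1, x<0.
x=-0.86: |R|=0.3497
R=−1: 1+5/8x = −1+3/8x ⇒ -1/4x=2 ⇒ x=2/(-1/4)=-8.0000
Confirm numerically:
  x=-6.162: |R|=0.86121 <1
  x=-5.342: |R|=0.77874 <1
  x=-4.639: |R|=0.69330 <1
  x=-8.382: |R|=1.02305 >1
  x=-8.173: |R|=1.01064 >1
So |R|<1 on (-8.0000, 0).

(-8.0000,0); λ=-2 ⇒ h* = (8)/2 = 4.0000.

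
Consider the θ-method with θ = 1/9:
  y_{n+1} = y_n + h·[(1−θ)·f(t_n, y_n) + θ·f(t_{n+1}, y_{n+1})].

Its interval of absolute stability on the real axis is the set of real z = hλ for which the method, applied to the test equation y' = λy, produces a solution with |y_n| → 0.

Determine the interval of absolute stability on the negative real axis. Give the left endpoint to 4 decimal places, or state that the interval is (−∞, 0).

Set f=λy, z=hλ:
  y_{n+1} = y_n + z·[8/9·y_n + 1/9·y_{n+1}] ⇒ (1 − 1/9z)y_{n+1} = (1 + 8/9z)y_n
  ⇒ R(z) = (1 + 8/9z)/(1 − 1/9z).

Need |R(x)|<1, x<0.
x=-1.21: |R|=0.0666
R=−1: 1+8/9x = −1+1/9x ⇒ -7/9x=2 ⇒ x=2/(-7/9)=-2.5714
Confirm numerically:
  x=-2.320: |R|=0.84452 <1
  x=-2.287: |R|=0.82360 <1
  x=-1.491: |R|=0.27910 <1
  x=-3.169: |R|=1.34374 >1
  x=-3.158: |R|=1.33772 >1
  x=-3.038: |R|=1.27131 >1
So |R|<1 on (-2.5714, 0).

(-2.5714, 0).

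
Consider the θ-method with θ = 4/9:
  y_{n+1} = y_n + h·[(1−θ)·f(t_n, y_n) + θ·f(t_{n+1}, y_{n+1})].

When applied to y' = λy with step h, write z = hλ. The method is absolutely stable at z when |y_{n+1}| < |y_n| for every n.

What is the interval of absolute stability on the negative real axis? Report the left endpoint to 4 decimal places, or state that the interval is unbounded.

z∈(-18.0000,0).

Set f=λy, z=hλ:
  y_{n+1} = y_n + z·[5/9·y_n + 4/9·y_{n+1}] ⇒ (1 − 4/9z)y_{n+1} = (1 + 5/9z)y_n
  Hence R(z) = (1 + 5/9z)/(1 − 4/9z).

Boundary: |R(x)|=1, x<0.
x=-1.44: |R|=0.1220
R=−1: 1+5/9x = −1+4/9x ⇒ -1/9x=2 ⇒ x=2/(-1/9)=-18.0000
Confirm numerically:
  x=-12.703: |R|=0.91144 <1
  x=-12.351: |R|=0.90328 <1
  x=-9.124: |R|=0.80491 <1
  x=-18.389: |R|=1.00471 >1
  x=-18.101: |R|=1.00124 >1
Stable set (-18.0000, 0).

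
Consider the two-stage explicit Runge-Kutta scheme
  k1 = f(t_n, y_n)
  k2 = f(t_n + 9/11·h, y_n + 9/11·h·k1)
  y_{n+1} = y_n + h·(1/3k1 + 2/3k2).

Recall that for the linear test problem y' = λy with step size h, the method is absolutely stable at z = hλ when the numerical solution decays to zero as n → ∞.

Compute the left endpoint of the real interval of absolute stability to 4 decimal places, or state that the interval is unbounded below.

Set f=λy, z=hλ:
  k1=λy_n ⇒ h·k1=z·y_n;  k2=λ(1+9/11z)y_n ⇒ h·k2=z(1+9/11z)y_n
  y_{n+1}/y_n = 1 + 1/3z + 2/3z(1+9/11z) = 1 + z + 6/11z²
  R(z) = 1 + z + 6/11z².

Solve |R(x)|<1 on ℝ⁻.
x=-1.72: |R|=0.8937
R=1: x+6/11x²=0 ⇒ x=−11/6=-1.8333; min R=1−1/(4·6/11)=0.5417>−1
Confirm numerically:
  x=-1.800: |R|=0.96727 <1
  x=-1.794: |R|=0.96151 <1
  x=-1.748: |R|=0.91864 <1
  x=-2.428: |R|=1.78755 >1
  x=-2.257: |R|=1.52157 >1
  x=-1.875: |R|=1.04261 >1
So |R|<1 on (-1.8333, 0).

z* = -1.8333.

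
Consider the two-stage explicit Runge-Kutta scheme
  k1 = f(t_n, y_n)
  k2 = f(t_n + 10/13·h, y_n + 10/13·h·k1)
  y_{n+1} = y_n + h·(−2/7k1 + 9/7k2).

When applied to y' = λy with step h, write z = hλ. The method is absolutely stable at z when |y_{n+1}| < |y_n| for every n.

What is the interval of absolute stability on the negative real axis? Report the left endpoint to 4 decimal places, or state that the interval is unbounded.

z∈(-1.0111,0).

Set f=λy, z=hλ:
  k1=λy_n ⇒ h·k1=z·y_n;  k2=λ(1+10/13z)y_n ⇒ h·k2=z(1+10/13z)y_n
  y_{n+1}/y_n = 1 − 2/7z + 9/7z(1+10/13z) = 1 + z + 90/91z²
  R(z) = 1 + z + 90/91z².

Boundary: |R(x)|=1, x<0.
x=-1.41: |R|=1.5563
R=1: x+90/91x²=0 ⇒ x=−91/90=-1.0111; min R=1−1/(4·90/91)=0.7472>−1
Confirm numerically:
  x=-0.912: |R|=0.91060 <1
  x=-0.774: |R|=0.81849 <1
  x=-0.480: |R|=0.74787 <1
  x=-1.288: |R|=1.35271 >1
  x=-1.186: |R|=1.20514 >1
Interval (-1.0111, 0).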